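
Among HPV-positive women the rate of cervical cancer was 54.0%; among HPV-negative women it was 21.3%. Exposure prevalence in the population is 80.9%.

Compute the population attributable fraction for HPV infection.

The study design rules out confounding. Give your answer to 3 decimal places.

p₁ = 0.54, p₀ = 0.213.
Overall risk P(Y=1) = π·p₁ + (1−π)·p₀ = 0.809×0.54 + 0.191×0.213 = 0.47754.
Under exogeneity, PAF = [P(Y=1) − p₀] / P(Y=1).
PAF = (0.47754 − 0.213) / 0.47754 ≈ 0.5540

PAF ≈ 0.554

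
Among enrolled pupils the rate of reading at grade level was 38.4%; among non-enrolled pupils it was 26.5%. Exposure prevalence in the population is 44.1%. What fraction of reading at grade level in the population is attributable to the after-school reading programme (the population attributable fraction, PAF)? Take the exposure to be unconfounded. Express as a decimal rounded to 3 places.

p₁ = 0.384, p₀ = 0.265.
Overall risk P(Y=1) = π·p₁ + (1−π)·p₀ = 0.441×0.384 + 0.559×0.265 = 0.31748.
Under exogeneity, PAF = [P(Y=1) − p₀] / P(Y=1).
PAF = (0.31748 − 0.265) / 0.31748 ≈ 0.1653

PAF ≈ 0.165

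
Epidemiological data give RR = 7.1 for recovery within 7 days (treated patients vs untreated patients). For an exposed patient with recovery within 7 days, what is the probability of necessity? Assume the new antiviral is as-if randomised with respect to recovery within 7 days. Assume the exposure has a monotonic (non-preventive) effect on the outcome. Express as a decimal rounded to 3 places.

Under exogeneity and monotonicity, PN = (RR − 1) / RR = 1 − 1/RR.
PN = (7.1 − 1) / 7.1 = 6.1 / 7.1 ≈ 0.8592

PN ≈ 0.859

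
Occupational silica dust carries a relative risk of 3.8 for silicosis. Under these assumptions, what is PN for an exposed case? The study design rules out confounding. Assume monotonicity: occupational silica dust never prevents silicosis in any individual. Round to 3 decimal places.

Under exogeneity and monotonicity, PN = (RR − 1) / RR = 1 − 1/RR.
PN = (3.8 − 1) / 3.8 = 2.8 / 3.8 ≈ 0.7368

PN ≈ 0.737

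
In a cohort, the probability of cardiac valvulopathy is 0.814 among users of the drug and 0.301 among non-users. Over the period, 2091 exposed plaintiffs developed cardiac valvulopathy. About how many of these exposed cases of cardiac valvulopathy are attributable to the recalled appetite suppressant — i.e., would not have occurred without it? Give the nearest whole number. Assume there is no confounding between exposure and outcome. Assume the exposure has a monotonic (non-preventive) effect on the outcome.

Let p₁ = 0.814, p₀ = 0.301.
PN = (p₁ − p₀)/p₁ = (0.814 − 0.301) / 0.814 ≈ 0.63022.
Attributable cases ≈ PN × (exposed cases) = 0.63022 × 2091 ≈ 1317.79.

about 1318 cases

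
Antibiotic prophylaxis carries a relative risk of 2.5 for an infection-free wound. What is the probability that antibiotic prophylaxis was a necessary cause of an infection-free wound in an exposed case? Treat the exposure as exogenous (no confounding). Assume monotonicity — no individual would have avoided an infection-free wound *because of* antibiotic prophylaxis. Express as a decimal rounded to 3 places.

Under exogeneity and monotonicity, PN = (RR − 1) / RR = 1 − 1/RR.
PN = (2.5 − 1) / 2.5 = 1.5 / 2.5 ≈ 0.6000

PN ≈ 0.600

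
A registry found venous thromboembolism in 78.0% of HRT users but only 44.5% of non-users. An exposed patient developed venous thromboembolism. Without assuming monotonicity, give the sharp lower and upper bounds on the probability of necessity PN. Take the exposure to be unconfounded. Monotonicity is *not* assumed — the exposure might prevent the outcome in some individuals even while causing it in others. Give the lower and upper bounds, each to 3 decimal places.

p₁ = 0.78, p₀ = 0.445.
Under exogeneity alone the bounds on PN are max{0,(p₁−p₀)/p₁} ≤ PN ≤ min{1,(1−p₀)/p₁}.
  lower = (p₁ − p₀)/p₁ = 0.335 / 0.78 ≈ 0.4295
  upper = min{1, (1 − p₀)/p₁} = 0.555 / 0.78 ≈ 0.7115

0.429 ≤ PN ≤ 0.712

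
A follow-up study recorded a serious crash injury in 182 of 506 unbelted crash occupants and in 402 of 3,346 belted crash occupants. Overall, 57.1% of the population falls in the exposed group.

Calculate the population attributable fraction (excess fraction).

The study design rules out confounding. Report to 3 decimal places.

PAF ≈ 0.532

p₁ = P(outcome | exposed) = 182/506 = 0.35968
p₀ = P(outcome | unexposed) = 402/3346 = 0.12014
Overall risk P(Y=1) = π·p₁ + (1−π)·p₀ = 0.571×0.35968 + 0.429×0.12014 = 0.25692.
Under exogeneity, PAF = [P(Y=1) − p₀] / P(Y=1).
PAF = (0.25692 − 0.12014) / 0.25692 ≈ 0.5324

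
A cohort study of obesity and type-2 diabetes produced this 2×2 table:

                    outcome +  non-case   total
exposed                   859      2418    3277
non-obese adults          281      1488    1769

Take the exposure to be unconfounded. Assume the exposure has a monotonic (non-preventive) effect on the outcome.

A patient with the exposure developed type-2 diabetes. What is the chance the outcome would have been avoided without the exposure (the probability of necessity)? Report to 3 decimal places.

p₁ = P(outcome | exposed) = 859/3277 = 0.26213
p₀ = P(outcome | unexposed) = 281/1769 = 0.15885
Under exogeneity and monotonicity, PN = (p₁ − p₀)/p₁.
PN = (0.26213 − 0.15885) / 0.26213 ≈ 0.3940

PN ≈ 0.394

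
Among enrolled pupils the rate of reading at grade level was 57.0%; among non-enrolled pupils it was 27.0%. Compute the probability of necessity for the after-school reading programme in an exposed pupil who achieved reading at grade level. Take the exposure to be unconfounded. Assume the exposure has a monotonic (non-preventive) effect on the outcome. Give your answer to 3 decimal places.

p₁ = 0.57, p₀ = 0.27.
Under exogeneity and monotonicity, PN = (p₁ − p₀) / p₁.
PN = (0.57 − 0.27) / 0.57 = 0.3 / 0.57 ≈ 0.5263

PN ≈ 0.526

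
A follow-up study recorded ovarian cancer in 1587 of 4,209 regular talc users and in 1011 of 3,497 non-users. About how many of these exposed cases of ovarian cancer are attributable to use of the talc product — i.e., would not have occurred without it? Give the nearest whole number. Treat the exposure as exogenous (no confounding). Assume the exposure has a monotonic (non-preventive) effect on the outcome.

p₁ = P(outcome | exposed) = 1587/4209 = 0.37705
p₀ = P(outcome | unexposed) = 1011/3497 = 0.2891
PN = (p₁ − p₀)/p₁ = (0.37705 − 0.2891) / 0.37705 ≈ 0.23324.
Attributable cases ≈ PN × (exposed cases) = 0.23324 × 1587 ≈ 370.16.

about 370 cases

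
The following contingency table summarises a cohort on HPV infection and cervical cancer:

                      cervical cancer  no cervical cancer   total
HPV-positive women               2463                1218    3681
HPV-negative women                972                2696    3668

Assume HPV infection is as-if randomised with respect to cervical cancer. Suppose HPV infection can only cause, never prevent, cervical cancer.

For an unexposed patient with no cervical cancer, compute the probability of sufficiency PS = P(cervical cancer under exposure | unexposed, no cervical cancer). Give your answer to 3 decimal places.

p₁ = P(outcome | exposed) = 2463/3681 = 0.66911
p₀ = P(outcome | unexposed) = 972/3668 = 0.26499
Under exogeneity and monotonicity, PS = (p₁ − p₀)/(1 − p₀).
PS = (0.66911 − 0.26499) / 0.73501 ≈ 0.5498

PS ≈ 0.550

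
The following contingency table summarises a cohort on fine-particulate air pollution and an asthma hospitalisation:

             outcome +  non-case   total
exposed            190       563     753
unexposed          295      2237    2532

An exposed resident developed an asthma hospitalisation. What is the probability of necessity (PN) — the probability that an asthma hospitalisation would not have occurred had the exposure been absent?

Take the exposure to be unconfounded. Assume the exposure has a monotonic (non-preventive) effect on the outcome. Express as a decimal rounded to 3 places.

p₁ = P(outcome | exposed) = 190/753 = 0.25232
p₀ = P(outcome | unexposed) = 295/2532 = 0.11651
Under exogeneity and monotonicity, PN = (p₁ − p₀) / p₁.
PN = (0.25232 − 0.11651) / 0.25232 = 0.13582 / 0.25232 ≈ 0.5383

PN ≈ 0.538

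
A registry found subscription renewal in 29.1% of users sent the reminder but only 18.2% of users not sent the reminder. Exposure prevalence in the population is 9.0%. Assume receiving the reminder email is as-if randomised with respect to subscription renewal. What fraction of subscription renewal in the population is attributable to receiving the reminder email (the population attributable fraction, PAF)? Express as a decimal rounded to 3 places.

p₁ = 0.291, p₀ = 0.182.
Overall risk P(Y=1) = π·p₁ + (1−π)·p₀ = 0.09×0.291 + 0.91×0.182 = 0.19181.
Under exogeneity, PAF = [P(Y=1) − p₀] / P(Y=1).
PAF = (0.19181 − 0.182) / 0.19181 ≈ 0.0511

PAF ≈ 0.051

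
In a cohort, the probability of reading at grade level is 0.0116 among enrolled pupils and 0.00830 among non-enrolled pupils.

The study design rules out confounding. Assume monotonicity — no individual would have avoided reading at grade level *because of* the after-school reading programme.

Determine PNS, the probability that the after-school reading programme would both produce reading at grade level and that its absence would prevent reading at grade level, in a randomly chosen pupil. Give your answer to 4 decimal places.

Let p₁ = 0.0116, p₀ = 0.0083.
Under exogeneity and monotonicity, PNS = p₁ − p₀.
PNS = 0.0116 − 0.0083 = 0.0033

PNS ≈ 0.0033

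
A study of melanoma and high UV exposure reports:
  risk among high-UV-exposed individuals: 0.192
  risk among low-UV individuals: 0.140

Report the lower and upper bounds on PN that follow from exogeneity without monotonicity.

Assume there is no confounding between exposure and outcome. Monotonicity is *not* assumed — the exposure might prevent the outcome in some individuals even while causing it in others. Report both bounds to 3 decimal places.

0.271 ≤ PN ≤ 1.000

Let p₁ = 0.192, p₀ = 0.14.
Under exogeneity alone the bounds on PN are max{0,(p₁−p₀)/p₁} ≤ PN ≤ min{1,(1−p₀)/p₁}.
  lower = (p₁ − p₀)/p₁ = 0.052 / 0.192 ≈ 0.2708
  upper = min{1, (1 − p₀)/p₁} = 0.86 / 0.192 ≈ 4.4792 → capped at 1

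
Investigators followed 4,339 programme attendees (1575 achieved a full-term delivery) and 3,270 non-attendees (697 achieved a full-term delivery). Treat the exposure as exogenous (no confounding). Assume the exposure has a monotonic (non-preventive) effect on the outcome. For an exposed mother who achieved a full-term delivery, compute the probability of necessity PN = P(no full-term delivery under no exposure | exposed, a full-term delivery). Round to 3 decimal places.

p₁ = P(outcome | exposed) = 1575/4339 = 0.36299
p₀ = P(outcome | unexposed) = 697/3270 = 0.21315
Under exogeneity and monotonicity, PN = (p₁ − p₀) / p₁.
PN = (0.36299 − 0.21315) / 0.36299 = 0.14984 / 0.36299 ≈ 0.4128

PN ≈ 0.413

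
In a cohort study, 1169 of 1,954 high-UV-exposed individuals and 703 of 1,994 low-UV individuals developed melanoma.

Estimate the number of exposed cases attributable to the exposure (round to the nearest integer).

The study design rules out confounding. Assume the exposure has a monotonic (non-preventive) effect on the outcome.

about 480 cases

p₁ = P(outcome | exposed) = 1169/1954 = 0.59826
p₀ = P(outcome | unexposed) = 703/1994 = 0.35256
PN = (p₁ − p₀)/p₁ = (0.59826 − 0.35256) / 0.59826 ≈ 0.41069.
Attributable cases ≈ PN × (exposed cases) = 0.41069 × 1169 ≈ 480.10.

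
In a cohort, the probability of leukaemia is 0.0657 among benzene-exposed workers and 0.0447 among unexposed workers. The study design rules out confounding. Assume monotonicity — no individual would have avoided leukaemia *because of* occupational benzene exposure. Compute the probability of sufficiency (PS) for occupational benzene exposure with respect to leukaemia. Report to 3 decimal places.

Let p₁ = 0.0657, p₀ = 0.0447.
Under exogeneity and monotonicity, PS = (p₁ − p₀) / (1 − p₀).
PS = (0.0657 − 0.0447) / (1 − 0.0447) = 0.021 / 0.9553 ≈ 0.0220

PS ≈ 0.022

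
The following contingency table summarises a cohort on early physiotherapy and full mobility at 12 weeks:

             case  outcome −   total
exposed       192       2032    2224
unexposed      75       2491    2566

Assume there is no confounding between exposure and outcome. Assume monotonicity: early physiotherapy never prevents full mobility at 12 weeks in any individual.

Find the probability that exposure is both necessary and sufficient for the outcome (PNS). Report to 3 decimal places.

p₁ = P(outcome | exposed) = 192/2224 = 0.086331
p₀ = P(outcome | unexposed) = 75/2566 = 0.029228
Under exogeneity and monotonicity, PNS = p₁ − p₀.
PNS = 0.086331 − 0.029228 = 0.057103

PNS ≈ 0.057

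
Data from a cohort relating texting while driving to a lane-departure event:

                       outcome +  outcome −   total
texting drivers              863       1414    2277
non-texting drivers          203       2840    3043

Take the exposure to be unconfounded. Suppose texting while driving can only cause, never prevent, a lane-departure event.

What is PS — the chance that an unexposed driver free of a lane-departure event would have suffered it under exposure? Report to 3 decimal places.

p₁ = P(outcome | exposed) = 863/2277 = 0.37901
p₀ = P(outcome | unexposed) = 203/3043 = 0.06671
Under exogeneity and monotonicity, PS = (p₁ − p₀)/(1 − p₀).
PS = (0.37901 − 0.06671) / 0.93329 ≈ 0.3346

PS ≈ 0.335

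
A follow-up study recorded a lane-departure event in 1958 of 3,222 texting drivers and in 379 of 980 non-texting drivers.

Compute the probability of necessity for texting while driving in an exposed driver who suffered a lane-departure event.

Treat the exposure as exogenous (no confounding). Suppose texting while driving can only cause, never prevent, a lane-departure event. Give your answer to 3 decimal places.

PN ≈ 0.364

p₁ = P(outcome | exposed) = 1958/3222 = 0.6077
p₀ = P(outcome | unexposed) = 379/980 = 0.38673
Under exogeneity and monotonicity, PN = (p₁ − p₀) / p₁.
PN = (0.6077 − 0.38673) / 0.6077 = 0.22096 / 0.6077 ≈ 0.3636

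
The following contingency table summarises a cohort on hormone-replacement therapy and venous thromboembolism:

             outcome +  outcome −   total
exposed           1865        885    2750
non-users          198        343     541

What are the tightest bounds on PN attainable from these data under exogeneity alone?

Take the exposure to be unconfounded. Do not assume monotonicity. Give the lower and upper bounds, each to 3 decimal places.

p₁ = P(outcome | exposed) = 1865/2750 = 0.67818
p₀ = P(outcome | unexposed) = 198/541 = 0.36599
Under exogeneity alone the bounds on PN are max{0,(p₁−p₀)/p₁} ≤ PN ≤ min{1,(1−p₀)/p₁}.
  lower = (p₁ − p₀)/p₁ = 0.31219 / 0.67818 ≈ 0.4603
  upper = min{1, (1 − p₀)/p₁} = 0.63401 / 0.67818 ≈ 0.9349

0.460 ≤ PN ≤ 0.935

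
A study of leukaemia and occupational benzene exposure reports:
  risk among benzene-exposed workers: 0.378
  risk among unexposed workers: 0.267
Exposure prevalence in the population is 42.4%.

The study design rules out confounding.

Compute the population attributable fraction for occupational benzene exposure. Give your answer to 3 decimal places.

PAF ≈ 0.150

Let p₁ = 0.378, p₀ = 0.267.
Overall risk P(Y=1) = π·p₁ + (1−π)·p₀ = 0.424×0.378 + 0.576×0.267 = 0.31406.
Under exogeneity, PAF = [P(Y=1) − p₀] / P(Y=1).
PAF = (0.31406 − 0.267) / 0.31406 ≈ 0.1499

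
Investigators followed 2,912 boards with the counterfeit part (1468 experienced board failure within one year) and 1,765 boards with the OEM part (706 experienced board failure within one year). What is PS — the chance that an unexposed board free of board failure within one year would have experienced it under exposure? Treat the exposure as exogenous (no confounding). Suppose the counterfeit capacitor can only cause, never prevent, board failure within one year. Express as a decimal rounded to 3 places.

PS ≈ 0.174

p₁ = P(outcome | exposed) = 1468/2912 = 0.50412
p₀ = P(outcome | unexposed) = 706/1765 = 0.4
Under exogeneity and monotonicity, PS = (p₁ − p₀) / (1 − p₀).
PS = (0.50412 − 0.4) / (1 − 0.4) = 0.10412 / 0.6 ≈ 0.1735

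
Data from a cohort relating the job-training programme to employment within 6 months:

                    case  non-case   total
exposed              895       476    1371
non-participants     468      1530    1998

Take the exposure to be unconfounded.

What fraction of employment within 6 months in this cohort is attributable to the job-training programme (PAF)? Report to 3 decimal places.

PAF ≈ 0.421

p₁ = P(outcome | exposed) = 895/1371 = 0.65281
p₀ = P(outcome | unexposed) = 468/1998 = 0.23423
Exposure prevalence π = 1371/3369 = 0.40695; overall risk P(Y=1) = 0.40457.
Under exogeneity, PAF = [P(Y=1) − p₀]/P(Y=1).
PAF = (0.40457 − 0.23423) / 0.40457 ≈ 0.4210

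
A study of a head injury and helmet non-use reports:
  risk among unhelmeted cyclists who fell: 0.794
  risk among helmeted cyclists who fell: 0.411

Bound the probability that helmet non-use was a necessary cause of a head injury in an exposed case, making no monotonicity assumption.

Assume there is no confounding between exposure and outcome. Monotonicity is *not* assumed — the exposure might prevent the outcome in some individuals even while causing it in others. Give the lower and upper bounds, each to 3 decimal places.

0.482 ≤ PN ≤ 0.742

Let p₁ = 0.794, p₀ = 0.411.
Under exogeneity alone the bounds on PN are max{0,(p₁−p₀)/p₁} ≤ PN ≤ min{1,(1−p₀)/p₁}.
  lower = (p₁ − p₀)/p₁ = 0.383 / 0.794 ≈ 0.4824
  upper = min{1, (1 − p₀)/p₁} = 0.589 / 0.794 ≈ 0.7418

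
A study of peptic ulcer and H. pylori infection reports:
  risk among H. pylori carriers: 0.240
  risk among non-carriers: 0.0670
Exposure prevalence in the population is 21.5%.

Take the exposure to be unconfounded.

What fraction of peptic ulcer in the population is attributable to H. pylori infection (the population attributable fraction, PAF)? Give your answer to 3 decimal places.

PAF ≈ 0.357

Let p₁ = 0.24, p₀ = 0.067.
Overall risk P(Y=1) = π·p₁ + (1−π)·p₀ = 0.215×0.24 + 0.785×0.067 = 0.1042.
Under exogeneity, PAF = [P(Y=1) − p₀] / P(Y=1).
PAF = (0.1042 − 0.067) / 0.1042 ≈ 0.3570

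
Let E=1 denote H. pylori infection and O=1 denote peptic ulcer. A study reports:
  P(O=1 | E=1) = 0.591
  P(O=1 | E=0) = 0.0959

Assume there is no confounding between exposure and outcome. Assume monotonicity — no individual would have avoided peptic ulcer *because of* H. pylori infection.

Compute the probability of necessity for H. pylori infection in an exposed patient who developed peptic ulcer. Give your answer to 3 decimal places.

Let p₁ = 0.591, p₀ = 0.0959.
Under exogeneity and monotonicity, PN = (p₁ − p₀) / p₁.
PN = (0.591 − 0.0959) / 0.591 = 0.4951 / 0.591 ≈ 0.8377

PN ≈ 0.838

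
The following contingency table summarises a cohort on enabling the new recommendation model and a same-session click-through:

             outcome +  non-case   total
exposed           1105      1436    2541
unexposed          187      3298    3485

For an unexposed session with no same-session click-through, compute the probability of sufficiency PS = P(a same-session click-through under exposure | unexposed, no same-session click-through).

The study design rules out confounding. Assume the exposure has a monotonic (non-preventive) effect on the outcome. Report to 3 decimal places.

PS ≈ 0.403

p₁ = P(outcome | exposed) = 1105/2541 = 0.43487
p₀ = P(outcome | unexposed) = 187/3485 = 0.053659
Under exogeneity and monotonicity, PS = (p₁ − p₀)/(1 − p₀).
PS = (0.43487 − 0.053659) / 0.94634 ≈ 0.4028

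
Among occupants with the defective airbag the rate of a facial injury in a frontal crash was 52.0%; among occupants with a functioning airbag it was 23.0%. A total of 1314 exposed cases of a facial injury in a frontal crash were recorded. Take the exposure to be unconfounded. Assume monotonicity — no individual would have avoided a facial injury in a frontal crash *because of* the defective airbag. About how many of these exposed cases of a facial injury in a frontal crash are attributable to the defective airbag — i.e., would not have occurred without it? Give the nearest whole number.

about 733 cases

p₁ = 0.52, p₀ = 0.23.
PN = (p₁ − p₀)/p₁ = (0.52 − 0.23) / 0.52 ≈ 0.55769.
Attributable cases ≈ PN × (exposed cases) = 0.55769 × 1314 ≈ 732.81.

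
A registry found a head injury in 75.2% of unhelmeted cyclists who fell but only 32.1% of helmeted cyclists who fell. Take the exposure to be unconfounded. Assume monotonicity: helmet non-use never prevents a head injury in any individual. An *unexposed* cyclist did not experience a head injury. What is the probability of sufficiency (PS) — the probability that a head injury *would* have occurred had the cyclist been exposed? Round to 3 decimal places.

PS ≈ 0.635

p₁ = 0.752, p₀ = 0.321.
Under exogeneity and monotonicity, PS = (p₁ − p₀) / (1 − p₀).
PS = (0.752 − 0.321) / (1 − 0.321) = 0.431 / 0.679 ≈ 0.6348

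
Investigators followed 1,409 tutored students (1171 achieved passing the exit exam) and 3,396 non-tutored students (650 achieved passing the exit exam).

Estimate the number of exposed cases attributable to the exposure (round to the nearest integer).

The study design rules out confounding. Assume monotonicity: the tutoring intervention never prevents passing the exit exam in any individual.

about 901 cases

p₁ = P(outcome | exposed) = 1171/1409 = 0.83109
p₀ = P(outcome | unexposed) = 650/3396 = 0.1914
PN = (p₁ − p₀)/p₁ = (0.83109 − 0.1914) / 0.83109 ≈ 0.76970.
Attributable cases ≈ PN × (exposed cases) = 0.76970 × 1171 ≈ 901.32.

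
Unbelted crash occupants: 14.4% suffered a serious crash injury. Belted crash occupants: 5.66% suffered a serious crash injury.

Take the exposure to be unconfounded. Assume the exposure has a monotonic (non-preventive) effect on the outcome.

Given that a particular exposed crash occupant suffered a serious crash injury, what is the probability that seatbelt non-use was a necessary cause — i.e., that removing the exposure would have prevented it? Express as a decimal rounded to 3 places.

p₁ = 0.144, p₀ = 0.0566.
Under exogeneity and monotonicity, PN = (p₁ − p₀) / p₁.
PN = (0.144 − 0.0566) / 0.144 = 0.0874 / 0.144 ≈ 0.6069

PN ≈ 0.607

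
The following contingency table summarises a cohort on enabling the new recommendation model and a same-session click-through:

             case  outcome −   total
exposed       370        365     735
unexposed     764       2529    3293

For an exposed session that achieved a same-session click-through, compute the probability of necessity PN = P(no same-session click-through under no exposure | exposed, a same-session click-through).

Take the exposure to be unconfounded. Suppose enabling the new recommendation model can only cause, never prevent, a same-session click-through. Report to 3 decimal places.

PN ≈ 0.539

p₁ = P(outcome | exposed) = 370/735 = 0.5034
p₀ = P(outcome | unexposed) = 764/3293 = 0.23201
Under exogeneity and monotonicity, PN = (p₁ − p₀) / p₁.
PN = (0.5034 − 0.23201) / 0.5034 = 0.27139 / 0.5034 ≈ 0.5391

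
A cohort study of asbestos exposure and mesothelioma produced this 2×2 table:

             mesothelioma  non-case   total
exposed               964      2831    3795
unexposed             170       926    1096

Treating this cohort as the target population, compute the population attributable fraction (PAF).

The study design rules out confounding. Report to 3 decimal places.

p₁ = P(outcome | exposed) = 964/3795 = 0.25402
p₀ = P(outcome | unexposed) = 170/1096 = 0.15511
Exposure prevalence π = 3795/4891 = 0.77591; overall risk P(Y=1) = 0.23185.
Under exogeneity, PAF = [P(Y=1) − p₀]/P(Y=1).
PAF = (0.23185 − 0.15511) / 0.23185 ≈ 0.3310

PAF ≈ 0.331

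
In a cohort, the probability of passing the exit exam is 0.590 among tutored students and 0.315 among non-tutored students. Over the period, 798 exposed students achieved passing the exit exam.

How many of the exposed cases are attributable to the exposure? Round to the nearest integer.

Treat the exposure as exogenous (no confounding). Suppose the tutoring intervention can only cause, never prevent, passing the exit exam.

Let p₁ = 0.59, p₀ = 0.315.
PN = (p₁ − p₀)/p₁ = (0.59 − 0.315) / 0.59 ≈ 0.46610.
Attributable cases ≈ PN × (exposed cases) = 0.46610 × 798 ≈ 371.95.

about 372 cases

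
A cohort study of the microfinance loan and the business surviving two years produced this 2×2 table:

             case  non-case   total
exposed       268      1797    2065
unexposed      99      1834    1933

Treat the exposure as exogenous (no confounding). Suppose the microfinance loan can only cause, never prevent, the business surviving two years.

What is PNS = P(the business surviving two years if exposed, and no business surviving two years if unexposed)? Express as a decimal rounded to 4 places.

PNS ≈ 0.0786

p₁ = P(outcome | exposed) = 268/2065 = 0.12978
p₀ = P(outcome | unexposed) = 99/1933 = 0.051216
Under exogeneity and monotonicity, PNS = p₁ − p₀.
PNS = 0.12978 − 0.051216 = 0.078566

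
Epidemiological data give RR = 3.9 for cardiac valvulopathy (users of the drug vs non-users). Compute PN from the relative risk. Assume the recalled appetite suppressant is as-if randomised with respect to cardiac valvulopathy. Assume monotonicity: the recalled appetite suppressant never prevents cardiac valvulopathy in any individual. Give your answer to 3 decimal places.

PN ≈ 0.744

Under exogeneity and monotonicity, PN = (RR − 1) / RR = 1 − 1/RR.
PN = (3.9 − 1) / 3.9 = 2.9 / 3.9 ≈ 0.7436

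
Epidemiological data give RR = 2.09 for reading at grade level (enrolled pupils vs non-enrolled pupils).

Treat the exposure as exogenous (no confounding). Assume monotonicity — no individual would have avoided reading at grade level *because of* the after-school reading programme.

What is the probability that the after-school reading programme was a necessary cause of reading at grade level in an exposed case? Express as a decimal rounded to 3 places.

PN ≈ 0.522

Under exogeneity and monotonicity, PN = (RR − 1) / RR = 1 − 1/RR.
PN = (2.09 − 1) / 2.09 = 1.09 / 2.09 ≈ 0.5215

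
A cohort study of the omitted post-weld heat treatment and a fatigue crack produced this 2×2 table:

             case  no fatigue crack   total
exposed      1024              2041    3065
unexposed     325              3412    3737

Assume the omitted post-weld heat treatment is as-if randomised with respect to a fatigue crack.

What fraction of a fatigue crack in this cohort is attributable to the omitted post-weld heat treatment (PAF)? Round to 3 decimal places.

p₁ = P(outcome | exposed) = 1024/3065 = 0.33409
p₀ = P(outcome | unexposed) = 325/3737 = 0.086968
Exposure prevalence π = 3065/6802 = 0.4506; overall risk P(Y=1) = 0.19832.
Under exogeneity, PAF = [P(Y=1) − p₀]/P(Y=1).
PAF = (0.19832 − 0.086968) / 0.19832 ≈ 0.5615

PAF ≈ 0.561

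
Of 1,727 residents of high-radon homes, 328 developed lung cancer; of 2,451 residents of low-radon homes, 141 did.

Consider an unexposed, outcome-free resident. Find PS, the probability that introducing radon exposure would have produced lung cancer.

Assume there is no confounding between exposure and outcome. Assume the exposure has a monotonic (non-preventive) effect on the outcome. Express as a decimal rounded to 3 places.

p₁ = P(outcome | exposed) = 328/1727 = 0.18992
p₀ = P(outcome | unexposed) = 141/2451 = 0.057528
Under exogeneity and monotonicity, PS = (p₁ − p₀) / (1 − p₀).
PS = (0.18992 − 0.057528) / (1 − 0.057528) = 0.1324 / 0.94247 ≈ 0.1405

PS ≈ 0.140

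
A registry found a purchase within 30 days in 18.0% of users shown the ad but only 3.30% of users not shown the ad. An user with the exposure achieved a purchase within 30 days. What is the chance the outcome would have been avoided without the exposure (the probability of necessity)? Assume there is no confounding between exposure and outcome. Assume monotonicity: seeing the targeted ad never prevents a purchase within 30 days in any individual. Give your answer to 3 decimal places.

p₁ = 0.18, p₀ = 0.033.
Under exogeneity and monotonicity, PN = (p₁ − p₀) / p₁.
PN = (0.18 − 0.033) / 0.18 = 0.147 / 0.18 ≈ 0.8167

PN ≈ 0.817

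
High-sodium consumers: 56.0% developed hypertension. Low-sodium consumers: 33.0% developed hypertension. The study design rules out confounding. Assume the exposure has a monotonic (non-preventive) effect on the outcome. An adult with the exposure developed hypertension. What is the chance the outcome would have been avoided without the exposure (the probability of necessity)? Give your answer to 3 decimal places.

p₁ = 0.56, p₀ = 0.33.
Under exogeneity and monotonicity, PN = (p₁ − p₀) / p₁.
PN = (0.56 − 0.33) / 0.56 = 0.23 / 0.56 ≈ 0.4107

PN ≈ 0.411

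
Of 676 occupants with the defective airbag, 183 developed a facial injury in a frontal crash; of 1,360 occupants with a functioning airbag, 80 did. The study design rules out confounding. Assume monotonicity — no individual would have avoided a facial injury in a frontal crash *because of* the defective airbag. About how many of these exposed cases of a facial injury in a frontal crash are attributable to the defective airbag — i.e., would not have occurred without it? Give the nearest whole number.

about 143 cases

p₁ = P(outcome | exposed) = 183/676 = 0.27071
p₀ = P(outcome | unexposed) = 80/1360 = 0.058824
PN = (p₁ − p₀)/p₁ = (0.27071 − 0.058824) / 0.27071 ≈ 0.78271.
Attributable cases ≈ PN × (exposed cases) = 0.78271 × 183 ≈ 143.24.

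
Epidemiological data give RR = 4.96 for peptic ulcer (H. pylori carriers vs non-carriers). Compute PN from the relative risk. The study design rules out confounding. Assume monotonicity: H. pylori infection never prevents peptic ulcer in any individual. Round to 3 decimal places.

PN ≈ 0.798

Under exogeneity and monotonicity, PN = (RR − 1) / RR = 1 − 1/RR.
PN = (4.96 − 1) / 4.96 = 3.96 / 4.96 ≈ 0.7984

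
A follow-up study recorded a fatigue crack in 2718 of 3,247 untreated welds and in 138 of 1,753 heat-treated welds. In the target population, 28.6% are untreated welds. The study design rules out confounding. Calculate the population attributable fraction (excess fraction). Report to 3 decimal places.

p₁ = P(outcome | exposed) = 2718/3247 = 0.83708
p₀ = P(outcome | unexposed) = 138/1753 = 0.078722
Overall risk P(Y=1) = π·p₁ + (1−π)·p₀ = 0.286×0.83708 + 0.714×0.078722 = 0.29561.
Under exogeneity, PAF = [P(Y=1) − p₀] / P(Y=1).
PAF = (0.29561 − 0.078722) / 0.29561 ≈ 0.7337

PAF ≈ 0.734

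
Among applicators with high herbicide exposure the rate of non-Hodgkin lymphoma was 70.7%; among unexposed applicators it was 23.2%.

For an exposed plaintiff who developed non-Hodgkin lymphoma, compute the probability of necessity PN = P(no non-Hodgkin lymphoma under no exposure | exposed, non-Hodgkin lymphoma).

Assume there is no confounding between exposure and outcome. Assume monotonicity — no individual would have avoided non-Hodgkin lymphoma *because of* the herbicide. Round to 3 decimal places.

p₁ = 0.707, p₀ = 0.232.
Under exogeneity and monotonicity, PN = (p₁ − p₀) / p₁.
PN = (0.707 − 0.232) / 0.707 = 0.475 / 0.707 ≈ 0.6719

PN ≈ 0.672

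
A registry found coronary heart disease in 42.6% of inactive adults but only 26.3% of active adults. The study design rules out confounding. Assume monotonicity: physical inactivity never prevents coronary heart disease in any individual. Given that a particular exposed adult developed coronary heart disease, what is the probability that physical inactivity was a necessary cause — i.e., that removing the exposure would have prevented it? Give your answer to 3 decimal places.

p₁ = 0.426, p₀ = 0.263.
Under exogeneity and monotonicity, PN = (p₁ − p₀) / p₁.
PN = (0.426 − 0.263) / 0.426 = 0.163 / 0.426 ≈ 0.3826

PN ≈ 0.383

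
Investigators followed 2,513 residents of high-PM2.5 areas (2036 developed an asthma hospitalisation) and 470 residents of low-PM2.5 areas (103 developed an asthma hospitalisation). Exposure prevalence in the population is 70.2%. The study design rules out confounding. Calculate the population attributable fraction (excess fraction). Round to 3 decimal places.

PAF ≈ 0.654

p₁ = P(outcome | exposed) = 2036/2513 = 0.81019
p₀ = P(outcome | unexposed) = 103/470 = 0.21915
Overall risk P(Y=1) = π·p₁ + (1−π)·p₀ = 0.702×0.81019 + 0.298×0.21915 = 0.63406.
Under exogeneity, PAF = [P(Y=1) − p₀] / P(Y=1).
PAF = (0.63406 − 0.21915) / 0.63406 ≈ 0.6544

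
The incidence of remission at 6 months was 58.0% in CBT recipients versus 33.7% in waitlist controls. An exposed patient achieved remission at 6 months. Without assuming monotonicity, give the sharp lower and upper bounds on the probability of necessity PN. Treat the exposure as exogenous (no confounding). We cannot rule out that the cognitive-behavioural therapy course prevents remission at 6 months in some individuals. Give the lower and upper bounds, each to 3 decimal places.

p₁ = 0.58, p₀ = 0.337.
Under exogeneity alone the bounds on PN are max{0,(p₁−p₀)/p₁} ≤ PN ≤ min{1,(1−p₀)/p₁}.
  lower = (p₁ − p₀)/p₁ = 0.243 / 0.58 ≈ 0.4190
  upper = min{1, (1 − p₀)/p₁} = 0.663 / 0.58 ≈ 1.1431 → capped at 1

0.419 ≤ PN ≤ 1.000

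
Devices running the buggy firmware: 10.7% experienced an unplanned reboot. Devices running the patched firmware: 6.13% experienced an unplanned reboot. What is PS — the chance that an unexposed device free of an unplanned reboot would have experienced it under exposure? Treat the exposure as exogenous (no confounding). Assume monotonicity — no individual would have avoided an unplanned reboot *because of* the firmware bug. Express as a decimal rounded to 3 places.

p₁ = 0.107, p₀ = 0.0613.
Under exogeneity and monotonicity, PS = (p₁ − p₀) / (1 − p₀).
PS = (0.107 − 0.0613) / (1 − 0.0613) = 0.0457 / 0.9387 ≈ 0.0487

PS ≈ 0.049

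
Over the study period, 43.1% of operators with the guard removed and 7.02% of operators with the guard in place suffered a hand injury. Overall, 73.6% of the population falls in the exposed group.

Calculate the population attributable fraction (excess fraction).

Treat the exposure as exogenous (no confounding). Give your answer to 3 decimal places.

p₁ = 0.431, p₀ = 0.0702.
Overall risk P(Y=1) = π·p₁ + (1−π)·p₀ = 0.736×0.431 + 0.264×0.0702 = 0.33575.
Under exogeneity, PAF = [P(Y=1) − p₀] / P(Y=1).
PAF = (0.33575 − 0.0702) / 0.33575 ≈ 0.7909

PAF ≈ 0.791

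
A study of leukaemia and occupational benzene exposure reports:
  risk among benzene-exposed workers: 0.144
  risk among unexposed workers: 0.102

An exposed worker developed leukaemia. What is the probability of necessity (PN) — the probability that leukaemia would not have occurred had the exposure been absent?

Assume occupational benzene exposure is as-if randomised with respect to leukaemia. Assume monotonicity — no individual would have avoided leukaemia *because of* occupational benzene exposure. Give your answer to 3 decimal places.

PN ≈ 0.292

Let p₁ = 0.144, p₀ = 0.102.
Under exogeneity and monotonicity, PN = (p₁ − p₀) / p₁.
PN = (0.144 − 0.102) / 0.144 = 0.042 / 0.144 ≈ 0.2917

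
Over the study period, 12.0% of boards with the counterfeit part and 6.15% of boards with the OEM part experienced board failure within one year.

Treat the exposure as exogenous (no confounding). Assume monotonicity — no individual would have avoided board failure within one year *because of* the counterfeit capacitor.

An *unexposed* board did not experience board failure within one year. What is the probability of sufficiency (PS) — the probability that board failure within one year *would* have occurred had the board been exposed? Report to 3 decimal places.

PS ≈ 0.062

p₁ = 0.12, p₀ = 0.0615.
Under exogeneity and monotonicity, PS = (p₁ − p₀) / (1 − p₀).
PS = (0.12 − 0.0615) / (1 − 0.0615) = 0.0585 / 0.9385 ≈ 0.0623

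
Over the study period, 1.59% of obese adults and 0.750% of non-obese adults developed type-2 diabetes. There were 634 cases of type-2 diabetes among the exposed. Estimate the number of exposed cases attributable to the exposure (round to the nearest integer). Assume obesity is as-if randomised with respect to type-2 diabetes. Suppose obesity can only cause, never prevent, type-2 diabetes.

about 335 cases

p₁ = 0.0159, p₀ = 0.0075.
PN = (p₁ − p₀)/p₁ = (0.0159 − 0.0075) / 0.0159 ≈ 0.52830.
Attributable cases ≈ PN × (exposed cases) = 0.52830 × 634 ≈ 334.94.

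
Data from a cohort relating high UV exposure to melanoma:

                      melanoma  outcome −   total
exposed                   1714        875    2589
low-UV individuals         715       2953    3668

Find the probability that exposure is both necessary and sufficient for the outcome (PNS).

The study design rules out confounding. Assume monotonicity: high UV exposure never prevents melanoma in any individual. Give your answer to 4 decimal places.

PNS ≈ 0.4671

p₁ = P(outcome | exposed) = 1714/2589 = 0.66203
p₀ = P(outcome | unexposed) = 715/3668 = 0.19493
Under exogeneity and monotonicity, PNS = p₁ − p₀.
PNS = 0.66203 − 0.19493 = 0.4671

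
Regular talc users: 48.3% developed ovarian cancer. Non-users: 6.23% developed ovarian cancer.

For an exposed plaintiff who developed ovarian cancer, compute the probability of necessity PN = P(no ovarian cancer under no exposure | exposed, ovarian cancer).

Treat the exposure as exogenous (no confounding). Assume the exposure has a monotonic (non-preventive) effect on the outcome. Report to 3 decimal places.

p₁ = 0.483, p₀ = 0.0623.
Under exogeneity and monotonicity, PN = (p₁ − p₀) / p₁.
PN = (0.483 − 0.0623) / 0.483 = 0.4207 / 0.483 ≈ 0.8710

PN ≈ 0.871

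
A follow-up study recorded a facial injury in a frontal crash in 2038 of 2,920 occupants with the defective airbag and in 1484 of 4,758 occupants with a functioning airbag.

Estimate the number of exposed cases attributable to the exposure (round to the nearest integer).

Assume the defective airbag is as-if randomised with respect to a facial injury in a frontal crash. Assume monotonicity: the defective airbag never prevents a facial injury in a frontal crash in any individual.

p₁ = P(outcome | exposed) = 2038/2920 = 0.69795
p₀ = P(outcome | unexposed) = 1484/4758 = 0.3119
PN = (p₁ − p₀)/p₁ = (0.69795 − 0.3119) / 0.69795 ≈ 0.55312.
Attributable cases ≈ PN × (exposed cases) = 0.55312 × 2038 ≈ 1127.26.

about 1127 cases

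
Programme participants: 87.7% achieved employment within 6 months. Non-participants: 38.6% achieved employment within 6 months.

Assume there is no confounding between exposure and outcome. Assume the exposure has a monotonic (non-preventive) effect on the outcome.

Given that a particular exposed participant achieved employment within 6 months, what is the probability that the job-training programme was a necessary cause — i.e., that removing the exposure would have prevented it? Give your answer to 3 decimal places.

p₁ = 0.877, p₀ = 0.386.
Under exogeneity and monotonicity, PN = (p₁ − p₀) / p₁.
PN = (0.877 − 0.386) / 0.877 = 0.491 / 0.877 ≈ 0.5599

PN ≈ 0.560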